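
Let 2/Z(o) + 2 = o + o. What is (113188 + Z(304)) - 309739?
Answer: -59554952/303 ≈ -1.9655e+5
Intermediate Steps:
Z(o) = 2/(-2 + 2*o) (Z(o) = 2/(-2 + (o + o)) = 2/(-2 + 2*o))
(113188 + Z(304)) - 309739 = (113188 + 1/(-1 + 304)) - 309739 = (113188 + 1/303) - 309739 = 34295965/303 - 309739 = -59554952/303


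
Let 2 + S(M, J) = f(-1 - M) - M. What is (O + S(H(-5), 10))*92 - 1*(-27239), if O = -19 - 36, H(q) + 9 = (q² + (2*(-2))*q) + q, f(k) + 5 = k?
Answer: 15739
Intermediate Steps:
f(k) = -5 + k
H(q) = -9 + q² - 3*q (H(q) = -9 + ((q² + (2*(-2))*q) + q) = -9 + ((q² - 4*q) + q) = -9 + (q² - 3*q) = -9 + q² - 3*q)
S(M, J) = -8 - 2*M (S(M, J) = -2 + ((-5 + (-1 - M)) - M) = -2 + ((-6 - M) - M) = -2 + (-6 - 2*M) = -8 - 2*M)
O = -55
(O + S(H(-5), 10))*92 - 1*(-27239) = (-55 + (-8 - 2*(-9 + (-5)² - 3*(-5))))*92 - 1*(-27239) = (-55 + (-8 - 2*(-9 + 25 + 15)))*92 + 27239 = (-55 + (-8 - 2*31))*92 + 27239 = (-55 + (-8 - 62))*92 + 27239 = (-55 - 70)*92 + 27239 = -125*92 + 27239 = -11500 + 27239 = 15739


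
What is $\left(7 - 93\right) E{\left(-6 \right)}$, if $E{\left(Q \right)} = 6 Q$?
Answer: $3096$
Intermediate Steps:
$\left(7 - 93\right) E{\left(-6 \right)} = \left(7 - 93\right) 6 \left(-6\right) = \left(7 - 93\right) \left(-36\right) = \left(-86\right) \left(-36\right) = 3096$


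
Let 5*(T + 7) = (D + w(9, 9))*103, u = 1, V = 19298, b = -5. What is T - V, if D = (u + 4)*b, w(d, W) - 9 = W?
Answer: -97246/5 ≈ -19449.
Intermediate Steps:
w(d, W) = 9 + W
D = -25 (D = (1 + 4)*(-5) = 5*(-5) = -25)
T = -756/5 (T = -7 + ((-25 + (9 + 9))*103)/5 = -7 + ((-25 + 18)*103)/5 = -7 + (-7*103)/5 = -7 + (1/5)*(-721) = -7 - 721/5 = -756/5 ≈ -151.20)
T - V = -756/5 - 1*19298 = -756/5 - 19298 = -97246/5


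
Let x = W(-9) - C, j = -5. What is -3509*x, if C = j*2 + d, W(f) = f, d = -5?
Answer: -21054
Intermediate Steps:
C = -15 (C = -5*2 - 5 = -10 - 5 = -15)
x = 6 (x = -9 - 1*(-15) = -9 + 15 = 6)
-3509*x = -3509*6 = -21054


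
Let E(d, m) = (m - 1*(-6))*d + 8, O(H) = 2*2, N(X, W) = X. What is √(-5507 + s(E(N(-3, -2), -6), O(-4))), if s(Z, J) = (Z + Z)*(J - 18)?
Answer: I*√5731 ≈ 75.703*I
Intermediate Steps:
O(H) = 4
E(d, m) = 8 + d*(6 + m) (E(d, m) = (m + 6)*d + 8 = (6 + m)*d + 8 = d*(6 + m) + 8 = 8 + d*(6 + m))
s(Z, J) = 2*Z*(-18 + J) (s(Z, J) = (2*Z)*(-18 + J) = 2*Z*(-18 + J))
√(-5507 + s(E(N(-3, -2), -6), O(-4))) = √(-5507 + 2*(8 + 6*(-3) - 3*(-6))*(-18 + 4)) = √(-5507 + 2*(8 - 18 + 18)*(-14)) = √(-5507 + 2*8*(-14)) = √(-5507 - 224) = √(-5731) = I*√5731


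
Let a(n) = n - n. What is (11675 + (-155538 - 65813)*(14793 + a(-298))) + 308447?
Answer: -3274125221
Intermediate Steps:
a(n) = 0
(11675 + (-155538 - 65813)*(14793 + a(-298))) + 308447 = (11675 + (-155538 - 65813)*(14793 + 0)) + 308447 = (11675 - 221351*14793) + 308447 = (11675 - 3274445343) + 308447 = -3274433668 + 308447 = -3274125221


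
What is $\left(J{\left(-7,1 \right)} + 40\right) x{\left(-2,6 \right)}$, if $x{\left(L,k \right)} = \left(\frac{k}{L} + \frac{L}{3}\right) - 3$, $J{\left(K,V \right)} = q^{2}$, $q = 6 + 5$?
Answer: $- \frac{3220}{3} \approx -1073.3$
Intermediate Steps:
$q = 11$
$J{\left(K,V \right)} = 121$ ($J{\left(K,V \right)} = 11^{2} = 121$)
$x{\left(L,k \right)} = -3 + \frac{L}{3} + \frac{k}{L}$ ($x{\left(L,k \right)} = \left(\frac{k}{L} + L \frac{1}{3}\right) - 3 = \left(\frac{k}{L} + \frac{L}{3}\right) - 3 = \left(\frac{L}{3} + \frac{k}{L}\right) - 3 = -3 + \frac{L}{3} + \frac{k}{L}$)
$\left(J{\left(-7,1 \right)} + 40\right) x{\left(-2,6 \right)} = \left(121 + 40\right) \left(-3 + \frac{1}{3} \left(-2\right) + \frac{6}{-2}\right) = 161 \left(-3 - \frac{2}{3} + 6 \left(- \frac{1}{2}\right)\right) = 161 \left(-3 - \frac{2}{3} - 3\right) = 161 \left(- \frac{20}{3}\right) = - \frac{3220}{3}$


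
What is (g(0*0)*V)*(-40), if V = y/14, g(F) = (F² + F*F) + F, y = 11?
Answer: 0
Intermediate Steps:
g(F) = F + 2*F² (g(F) = (F² + F²) + F = 2*F² + F = F + 2*F²)
V = 11/14 ≈ 0.78571
(g(0*0)*V)*(-40) = (((0*0)*(1 + 2*(0*0)))*(11/14))*(-40) = ((0*(1 + 2*0))*(11/14))*(-40) = ((0*(1 + 0))*(11/14))*(-40) = ((0*1)*(11/14))*(-40) = (0*(11/14))*(-40) = 0*(-40) = 0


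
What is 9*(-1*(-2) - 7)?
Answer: -45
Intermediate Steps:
9*(-1*(-2) - 7) = 9*(2 - 7) = 9*(-5) = -45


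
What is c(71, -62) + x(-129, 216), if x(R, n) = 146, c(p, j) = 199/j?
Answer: 8853/62 ≈ 142.79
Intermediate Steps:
c(71, -62) + x(-129, 216) = 199/(-62) + 146 = 199*(-1/62) + 146 = -199/62 + 146 = 8853/62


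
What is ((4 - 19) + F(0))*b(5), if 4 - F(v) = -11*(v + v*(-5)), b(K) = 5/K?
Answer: -11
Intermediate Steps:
F(v) = 4 - 44*v (F(v) = 4 - (-11)*(v + v*(-5)) = 4 - (-11)*(v - 5*v) = 4 - (-11)*(-4*v) = 4 - 44*v)
((4 - 19) + F(0))*b(5) = ((4 - 19) + (4 - 44*0))*(5/5) = (-15 + (4 + 0))*(5*(⅕)) = (-15 + 4)*1 = -11*1 = -11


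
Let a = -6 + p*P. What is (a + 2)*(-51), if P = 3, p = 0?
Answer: 204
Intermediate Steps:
a = -6 (a = -6 + 0*3 = -6 + 0 = -6)
(a + 2)*(-51) = (-6 + 2)*(-51) = -4*(-51) = 204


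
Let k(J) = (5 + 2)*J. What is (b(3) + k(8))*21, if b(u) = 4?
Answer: 1260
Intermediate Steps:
k(J) = 7*J
(b(3) + k(8))*21 = (4 + 7*8)*21 = (4 + 56)*21 = 60*21 = 1260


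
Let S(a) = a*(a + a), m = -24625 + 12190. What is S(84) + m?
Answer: 1677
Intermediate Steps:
m = -12435
S(a) = 2*a² (S(a) = a*(2*a) = 2*a²)
S(84) + m = 2*84² - 12435 = 2*7056 - 12435 = 14112 - 12435 = 1677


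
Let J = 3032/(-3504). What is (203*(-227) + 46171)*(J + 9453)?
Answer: 62100525/73 ≈ 8.5069e+5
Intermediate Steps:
J = -379/438 (J = 3032*(-1/3504) = -379/438 ≈ -0.86530)
(203*(-227) + 46171)*(J + 9453) = (203*(-227) + 46171)*(-379/438 + 9453) = (-46081 + 46171)*(4140035/438) = 90*(4140035/438) = 62100525/73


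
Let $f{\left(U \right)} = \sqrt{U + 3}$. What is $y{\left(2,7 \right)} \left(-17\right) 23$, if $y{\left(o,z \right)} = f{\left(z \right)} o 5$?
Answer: $- 3910 \sqrt{10} \approx -12365.0$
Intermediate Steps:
$f{\left(U \right)} = \sqrt{3 + U}$
$y{\left(o,z \right)} = 5 o \sqrt{3 + z}$ ($y{\left(o,z \right)} = \sqrt{3 + z} o 5 = o \sqrt{3 + z} 5 = 5 o \sqrt{3 + z}$)
$y{\left(2,7 \right)} \left(-17\right) 23 = 5 \cdot 2 \sqrt{3 + 7} \left(-17\right) 23 = 5 \cdot 2 \sqrt{10} \left(-17\right) 23 = 10 \sqrt{10} \left(-17\right) 23 = - 170 \sqrt{10} \cdot 23 = - 3910 \sqrt{10}$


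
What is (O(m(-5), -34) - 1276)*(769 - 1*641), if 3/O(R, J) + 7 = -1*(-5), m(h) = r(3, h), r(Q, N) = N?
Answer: -163520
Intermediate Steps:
m(h) = h
O(R, J) = -3/2 (O(R, J) = 3/(-7 - 1*(-5)) = 3/(-7 + 5) = 3/(-2) = 3*(-½) = -3/2)
(O(m(-5), -34) - 1276)*(769 - 1*641) = (-3/2 - 1276)*(769 - 1*641) = -2555*(769 - 641)/2 = -2555/2*128 = -163520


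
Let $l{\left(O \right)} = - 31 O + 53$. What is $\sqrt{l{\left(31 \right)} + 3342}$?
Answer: $\sqrt{2434} \approx 49.336$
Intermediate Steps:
$l{\left(O \right)} = 53 - 31 O$
$\sqrt{l{\left(31 \right)} + 3342} = \sqrt{\left(53 - 961\right) + 3342} = \sqrt{-908 + 3342} = \sqrt{2434}$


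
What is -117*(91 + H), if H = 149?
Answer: -28080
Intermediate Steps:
-117*(91 + H) = -117*(91 + 149) = -117*240 = -28080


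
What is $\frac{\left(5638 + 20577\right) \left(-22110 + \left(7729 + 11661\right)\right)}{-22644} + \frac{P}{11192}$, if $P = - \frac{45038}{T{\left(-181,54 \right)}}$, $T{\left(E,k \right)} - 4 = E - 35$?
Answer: $\frac{1244016206027}{395055216} \approx 3149.0$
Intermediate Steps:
$T{\left(E,k \right)} = -31 + E$ ($T{\left(E,k \right)} = 4 + \left(E - 35\right) = 4 + \left(-35 + E\right) = -31 + E$)
$P = \frac{22519}{106}$ ($P = - \frac{45038}{-31 - 181} = - \frac{45038}{-212} = \left(-45038\right) \left(- \frac{1}{212}\right) = \frac{22519}{106} \approx 212.44$)
$\frac{\left(5638 + 20577\right) \left(-22110 + \left(7729 + 11661\right)\right)}{-22644} + \frac{P}{11192} = \frac{\left(5638 + 20577\right) \left(-22110 + \left(7729 + 11661\right)\right)}{-22644} + \frac{22519}{106 \cdot 11192} = 26215 \left(-22110 + 19390\right) \left(- \frac{1}{22644}\right) + \frac{22519}{106} \cdot \frac{1}{11192} = 26215 \left(-2720\right) \left(- \frac{1}{22644}\right) + \frac{22519}{1186352} = \left(-71304800\right) \left(- \frac{1}{22644}\right) + \frac{22519}{1186352} = \frac{1048600}{333} + \frac{22519}{1186352} = \frac{1244016206027}{395055216}$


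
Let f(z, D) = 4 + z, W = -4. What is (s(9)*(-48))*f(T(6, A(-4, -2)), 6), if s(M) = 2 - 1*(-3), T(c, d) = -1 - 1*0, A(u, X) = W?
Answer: -720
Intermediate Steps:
A(u, X) = -4
T(c, d) = -1 (T(c, d) = -1 + 0 = -1)
s(M) = 5 (s(M) = 2 + 3 = 5)
(s(9)*(-48))*f(T(6, A(-4, -2)), 6) = (5*(-48))*(4 - 1) = -240*3 = -720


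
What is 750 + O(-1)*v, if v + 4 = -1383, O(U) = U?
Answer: 2137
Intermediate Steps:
v = -1387 (v = -4 - 1383 = -1387)
750 + O(-1)*v = 750 - 1*(-1387) = 750 + 1387 = 2137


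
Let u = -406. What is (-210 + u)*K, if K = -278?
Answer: 171248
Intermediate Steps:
(-210 + u)*K = (-210 - 406)*(-278) = -616*(-278) = 171248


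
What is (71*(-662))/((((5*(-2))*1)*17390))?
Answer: 23501/86950 ≈ 0.27028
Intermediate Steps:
(71*(-662))/((((5*(-2))*1)*17390)) = -47002/(-10*1*17390) = -47002/((-10*17390)) = -47002/(-173900) = -47002*(-1/173900) = 23501/86950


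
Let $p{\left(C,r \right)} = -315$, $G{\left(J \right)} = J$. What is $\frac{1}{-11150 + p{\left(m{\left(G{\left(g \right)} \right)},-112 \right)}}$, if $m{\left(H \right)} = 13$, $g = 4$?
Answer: $- \frac{1}{11465} \approx -8.7222 \cdot 10^{-5}$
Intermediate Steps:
$\frac{1}{-11150 + p{\left(m{\left(G{\left(g \right)} \right)},-112 \right)}} = \frac{1}{-11150 - 315} = \frac{1}{-11465} = - \frac{1}{11465}$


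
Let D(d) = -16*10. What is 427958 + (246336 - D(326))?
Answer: 674454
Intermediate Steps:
D(d) = -160
427958 + (246336 - D(326)) = 427958 + (246336 - 1*(-160)) = 427958 + (246336 + 160) = 427958 + 246496 = 674454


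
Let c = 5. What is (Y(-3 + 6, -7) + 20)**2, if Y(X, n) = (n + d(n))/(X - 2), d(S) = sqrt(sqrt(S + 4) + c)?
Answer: (13 + sqrt(5 + I*sqrt(3)))**2 ≈ 232.98 + 11.658*I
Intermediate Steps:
d(S) = sqrt(5 + sqrt(4 + S)) (d(S) = sqrt(sqrt(S + 4) + 5) = sqrt(sqrt(4 + S) + 5) = sqrt(5 + sqrt(4 + S)))
Y(X, n) = (n + sqrt(5 + sqrt(4 + n)))/(-2 + X) (Y(X, n) = (n + sqrt(5 + sqrt(4 + n)))/(X - 2) = (n + sqrt(5 + sqrt(4 + n)))/(-2 + X))
(Y(-3 + 6, -7) + 20)**2 = ((-7 + sqrt(5 + sqrt(4 - 7)))/(-2 + (-3 + 6)) + 20)**2 = ((-7 + sqrt(5 + sqrt(-3)))/(-2 + 3) + 20)**2 = ((-7 + sqrt(5 + I*sqrt(3)))/1 + 20)**2 = (1*(-7 + sqrt(5 + I*sqrt(3))) + 20)**2 = ((-7 + sqrt(5 + I*sqrt(3))) + 20)**2 = (13 + sqrt(5 + I*sqrt(3)))**2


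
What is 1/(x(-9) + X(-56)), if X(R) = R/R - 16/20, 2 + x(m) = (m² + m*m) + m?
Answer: 5/756 ≈ 0.0066138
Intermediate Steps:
x(m) = -2 + m + 2*m² (x(m) = -2 + ((m² + m*m) + m) = -2 + ((m² + m²) + m) = -2 + (2*m² + m) = -2 + (m + 2*m²) = -2 + m + 2*m²)
X(R) = ⅕ (X(R) = 1 - 16*1/20 = 1 - ⅘ = ⅕)
1/(x(-9) + X(-56)) = 1/((-2 - 9 + 2*(-9)²) + ⅕) = 1/((-2 - 9 + 2*81) + ⅕) = 1/((-2 - 9 + 162) + ⅕) = 1/(151 + ⅕) = 1/(756/5) = 5/756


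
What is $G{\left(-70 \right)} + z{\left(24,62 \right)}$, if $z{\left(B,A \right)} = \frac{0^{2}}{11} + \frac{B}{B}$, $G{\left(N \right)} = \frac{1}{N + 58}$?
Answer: $\frac{11}{12} \approx 0.91667$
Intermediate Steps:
$G{\left(N \right)} = \frac{1}{58 + N}$
$z{\left(B,A \right)} = 1$ ($z{\left(B,A \right)} = 0 \cdot \frac{1}{11} + 1 = 0 + 1 = 1$)
$G{\left(-70 \right)} + z{\left(24,62 \right)} = \frac{1}{58 - 70} + 1 = \frac{1}{-12} + 1 = - \frac{1}{12} + 1 = \frac{11}{12}$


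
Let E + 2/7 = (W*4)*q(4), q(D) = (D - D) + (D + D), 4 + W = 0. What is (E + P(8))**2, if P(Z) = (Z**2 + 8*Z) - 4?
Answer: 900/49 ≈ 18.367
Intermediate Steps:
W = -4 (W = -4 + 0 = -4)
P(Z) = -4 + Z**2 + 8*Z
q(D) = 2*D (q(D) = 0 + 2*D = 2*D)
E = -898/7 (E = -2/7 + (-4*4)*(2*4) = -2/7 - 16*8 = -2/7 - 128 = -898/7 ≈ -128.29)
(E + P(8))**2 = (-898/7 + (-4 + 8**2 + 8*8))**2 = (-898/7 + (-4 + 64 + 64))**2 = (-898/7 + 124)**2 = (-30/7)**2 = 900/49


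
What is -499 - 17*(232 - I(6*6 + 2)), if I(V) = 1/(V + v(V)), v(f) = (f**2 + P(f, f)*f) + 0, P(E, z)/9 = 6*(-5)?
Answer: -39000671/8778 ≈ -4443.0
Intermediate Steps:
P(E, z) = -270 (P(E, z) = 9*(6*(-5)) = 9*(-30) = -270)
v(f) = f**2 - 270*f (v(f) = (f**2 - 270*f) + 0 = f**2 - 270*f)
I(V) = 1/(V + V*(-270 + V))
-499 - 17*(232 - I(6*6 + 2)) = -499 - 17*(232 - 1/((6*6 + 2)*(-269 + (6*6 + 2)))) = -499 - 17*(232 - 1/((36 + 2)*(-269 + (36 + 2)))) = -499 - 17*(232 - 1/(38*(-269 + 38))) = -499 - 17*(232 - 1/(38*(-231))) = -499 - 17*(232 - (-1)/(38*231)) = -499 - 17*(232 - 1*(-1/8778)) = -499 - 17*(232 + 1/8778) = -499 - 17*2036497/8778 = -499 - 34620449/8778 = -39000671/8778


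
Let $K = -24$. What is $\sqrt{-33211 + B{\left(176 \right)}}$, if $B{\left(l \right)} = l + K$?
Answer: $i \sqrt{33059} \approx 181.82 i$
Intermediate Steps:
$B{\left(l \right)} = -24 + l$ ($B{\left(l \right)} = l - 24 = -24 + l$)
$\sqrt{-33211 + B{\left(176 \right)}} = \sqrt{-33211 + \left(-24 + 176\right)} = \sqrt{-33211 + 152} = \sqrt{-33059} = i \sqrt{33059}$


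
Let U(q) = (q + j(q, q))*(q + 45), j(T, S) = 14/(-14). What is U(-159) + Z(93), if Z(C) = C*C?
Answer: 26889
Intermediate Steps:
Z(C) = C²
j(T, S) = -1 (j(T, S) = 14*(-1/14) = -1)
U(q) = (-1 + q)*(45 + q) (U(q) = (q - 1)*(q + 45) = (-1 + q)*(45 + q))
U(-159) + Z(93) = (-45 + (-159)² + 44*(-159)) + 93² = (-45 + 25281 - 6996) + 8649 = 18240 + 8649 = 26889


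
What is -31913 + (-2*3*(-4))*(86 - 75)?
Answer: -31649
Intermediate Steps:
-31913 + (-2*3*(-4))*(86 - 75) = -31913 - 6*(-4)*11 = -31913 + 24*11 = -31913 + 264 = -31649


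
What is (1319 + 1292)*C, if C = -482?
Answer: -1258502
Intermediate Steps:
(1319 + 1292)*C = (1319 + 1292)*(-482) = 2611*(-482) = -1258502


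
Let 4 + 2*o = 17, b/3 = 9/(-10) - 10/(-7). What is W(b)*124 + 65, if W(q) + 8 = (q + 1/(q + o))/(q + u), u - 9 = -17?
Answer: -121990121/127067 ≈ -960.05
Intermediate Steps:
b = 111/70 (b = 3*(9/(-10) - 10/(-7)) = 3*(9*(-⅒) - 10*(-⅐)) = 3*(-9/10 + 10/7) = 3*(37/70) = 111/70 ≈ 1.5857)
o = 13/2 (o = -2 + (½)*17 = -2 + 17/2 = 13/2 ≈ 6.5000)
u = -8 (u = 9 - 17 = -8)
W(q) = -8 + (q + 1/(13/2 + q))/(-8 + q) (W(q) = -8 + (q + 1/(q + 13/2))/(q - 8) = -8 + (q + 1/(13/2 + q))/(-8 + q))
W(b)*124 + 65 = ((834 - 14*(111/70)² + 37*(111/70))/(-104 - 3*111/70 + 2*(111/70)²))*124 + 65 = ((834 - 14*12321/4900 + 4107/70)/(-104 - 333/70 + 2*(12321/4900)))*124 + 65 = ((834 - 12321/350 + 4107/70)/(-104 - 333/70 + 12321/2450))*124 + 65 = ((150057/175)/(-127067/1225))*124 + 65 = -1225/127067*150057/175*124 + 65 = -1050399/127067*124 + 65 = -130249476/127067 + 65 = -121990121/127067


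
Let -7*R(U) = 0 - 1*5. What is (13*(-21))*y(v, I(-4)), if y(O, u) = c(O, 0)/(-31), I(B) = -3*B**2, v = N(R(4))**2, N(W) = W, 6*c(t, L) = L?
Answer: 0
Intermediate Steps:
c(t, L) = L/6
R(U) = 5/7 (R(U) = -(0 - 1*5)/7 = -(0 - 5)/7 = -1/7*(-5) = 5/7)
v = 25/49 (v = (5/7)**2 = 25/49 ≈ 0.51020)
y(O, u) = 0 (y(O, u) = ((1/6)*0)/(-31) = 0*(-1/31) = 0)
(13*(-21))*y(v, I(-4)) = (13*(-21))*0 = -273*0 = 0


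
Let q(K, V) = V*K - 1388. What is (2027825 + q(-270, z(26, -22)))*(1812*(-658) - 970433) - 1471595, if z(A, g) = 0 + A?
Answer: -4367453180588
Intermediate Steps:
z(A, g) = A
q(K, V) = -1388 + K*V (q(K, V) = K*V - 1388 = -1388 + K*V)
(2027825 + q(-270, z(26, -22)))*(1812*(-658) - 970433) - 1471595 = (2027825 + (-1388 - 270*26))*(1812*(-658) - 970433) - 1471595 = (2027825 + (-1388 - 7020))*(-1192296 - 970433) - 1471595 = (2027825 - 8408)*(-2162729) - 1471595 = 2019417*(-2162729) - 1471595 = -4367451708993 - 1471595 = -4367453180588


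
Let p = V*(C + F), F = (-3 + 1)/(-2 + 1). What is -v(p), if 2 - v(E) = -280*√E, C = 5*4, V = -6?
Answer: -2 - 560*I*√33 ≈ -2.0 - 3217.0*I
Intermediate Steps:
F = 2 (F = -2/(-1) = -2*(-1) = 2)
C = 20
p = -132 (p = -6*(20 + 2) = -6*22 = -132)
v(E) = 2 + 280*√E (v(E) = 2 - (-280)*√E = 2 + 280*√E)
-v(p) = -(2 + 280*√(-132)) = -(2 + 280*(2*I*√33)) = -(2 + 560*I*√33) = -2 - 560*I*√33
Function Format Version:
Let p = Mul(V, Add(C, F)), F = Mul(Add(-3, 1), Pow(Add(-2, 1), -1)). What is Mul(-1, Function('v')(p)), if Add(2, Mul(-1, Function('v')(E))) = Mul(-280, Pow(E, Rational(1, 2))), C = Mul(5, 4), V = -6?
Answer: Add(-2, Mul(-560, I, Pow(33, Rational(1, 2)))) ≈ Add(-2.0000, Mul(-3217.0, I))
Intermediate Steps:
F = 2 (F = Mul(-2, Pow(-1, -1)) = Mul(-2, -1) = 2)
C = 20
p = -132 (p = Mul(-6, Add(20, 2)) = Mul(-6, 22) = -132)
Function('v')(E) = Add(2, Mul(280, Pow(E, Rational(1, 2)))) (Function('v')(E) = Add(2, Mul(-1, Mul(-280, Pow(E, Rational(1, 2))))) = Add(2, Mul(280, Pow(E, Rational(1, 2)))))
Mul(-1, Function('v')(p)) = Mul(-1, Add(2, Mul(280, Pow(-132, Rational(1, 2))))) = Mul(-1, Add(2, Mul(280, Mul(2, I, Pow(33, Rational(1, 2)))))) = Mul(-1, Add(2, Mul(560, I, Pow(33, Rational(1, 2))))) = Add(-2, Mul(-560, I, Pow(33, Rational(1, 2))))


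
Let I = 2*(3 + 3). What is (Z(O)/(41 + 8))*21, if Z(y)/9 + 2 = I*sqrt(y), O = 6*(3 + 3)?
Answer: 270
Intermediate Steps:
O = 36 (O = 6*6 = 36)
I = 12 (I = 2*6 = 12)
Z(y) = -18 + 108*sqrt(y) (Z(y) = -18 + 9*(12*sqrt(y)) = -18 + 108*sqrt(y))
(Z(O)/(41 + 8))*21 = ((-18 + 108*sqrt(36))/(41 + 8))*21 = ((-18 + 108*6)/49)*21 = ((-18 + 648)*(1/49))*21 = (630*(1/49))*21 = (90/7)*21 = 270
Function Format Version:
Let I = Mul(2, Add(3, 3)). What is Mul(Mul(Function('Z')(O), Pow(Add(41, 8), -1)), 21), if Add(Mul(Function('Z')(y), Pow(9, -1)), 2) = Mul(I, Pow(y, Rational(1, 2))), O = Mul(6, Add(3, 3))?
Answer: 270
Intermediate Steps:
O = 36 (O = Mul(6, 6) = 36)
I = 12 (I = Mul(2, 6) = 12)
Function('Z')(y) = Add(-18, Mul(108, Pow(y, Rational(1, 2)))) (Function('Z')(y) = Add(-18, Mul(9, Mul(12, Pow(y, Rational(1, 2))))) = Add(-18, Mul(108, Pow(y, Rational(1, 2)))))
Mul(Mul(Function('Z')(O), Pow(Add(41, 8), -1)), 21) = Mul(Mul(Add(-18, Mul(108, Pow(36, Rational(1, 2)))), Pow(Add(41, 8), -1)), 21) = Mul(Mul(Add(-18, Mul(108, 6)), Pow(49, -1)), 21) = Mul(Mul(Add(-18, 648), Rational(1, 49)), 21) = Mul(Mul(630, Rational(1, 49)), 21) = Mul(Rational(90, 7), 21) = 270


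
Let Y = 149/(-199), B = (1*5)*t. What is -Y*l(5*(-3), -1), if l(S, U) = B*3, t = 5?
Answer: 11175/199 ≈ 56.156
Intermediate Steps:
B = 25 (B = (1*5)*5 = 5*5 = 25)
Y = -149/199 (Y = 149*(-1/199) = -149/199 ≈ -0.74874)
l(S, U) = 75 (l(S, U) = 25*3 = 75)
-Y*l(5*(-3), -1) = -(-149)*75/199 = -1*(-11175/199) = 11175/199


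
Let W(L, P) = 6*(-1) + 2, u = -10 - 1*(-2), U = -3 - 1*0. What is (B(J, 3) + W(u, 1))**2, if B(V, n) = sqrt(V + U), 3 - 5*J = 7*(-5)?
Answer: (20 - sqrt(115))**2/25 ≈ 3.4419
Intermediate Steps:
J = 38/5 (J = 3/5 - 7*(-5)/5 = 3/5 - 1/5*(-35) = 3/5 + 7 = 38/5 ≈ 7.6000)
U = -3 (U = -3 + 0 = -3)
u = -8 (u = -10 + 2 = -8)
B(V, n) = sqrt(-3 + V) (B(V, n) = sqrt(V - 3) = sqrt(-3 + V))
W(L, P) = -4 (W(L, P) = -6 + 2 = -4)
(B(J, 3) + W(u, 1))**2 = (sqrt(-3 + 38/5) - 4)**2 = (sqrt(23/5) - 4)**2 = (sqrt(115)/5 - 4)**2 = (-4 + sqrt(115)/5)**2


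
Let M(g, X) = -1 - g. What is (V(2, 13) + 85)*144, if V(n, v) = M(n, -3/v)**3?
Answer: 8352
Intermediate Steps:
V(n, v) = (-1 - n)**3
(V(2, 13) + 85)*144 = (-(1 + 2)**3 + 85)*144 = (-1*3**3 + 85)*144 = (-1*27 + 85)*144 = (-27 + 85)*144 = 58*144 = 8352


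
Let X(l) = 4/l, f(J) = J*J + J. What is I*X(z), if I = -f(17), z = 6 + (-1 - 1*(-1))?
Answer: -204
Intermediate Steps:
f(J) = J + J² (f(J) = J² + J = J + J²)
z = 6 (z = 6 + (-1 + 1) = 6 + 0 = 6)
I = -306 (I = -17*(1 + 17) = -17*18 = -1*306 = -306)
I*X(z) = -1224/6 = -306*⅔ = -204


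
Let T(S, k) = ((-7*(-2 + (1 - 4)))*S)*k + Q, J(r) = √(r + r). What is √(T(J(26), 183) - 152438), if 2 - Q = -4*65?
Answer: √(-152176 + 12810*√13) ≈ 325.56*I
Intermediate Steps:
J(r) = √2*√r (J(r) = √(2*r) = √2*√r)
Q = 262 (Q = 2 - (-4)*65 = 2 - 1*(-260) = 2 + 260 = 262)
T(S, k) = 262 + 35*S*k (T(S, k) = ((-7*(-2 + (1 - 4)))*S)*k + 262 = ((-7*(-2 - 3))*S)*k + 262 = ((-7*(-5))*S)*k + 262 = (35*S)*k + 262 = 35*S*k + 262 = 262 + 35*S*k)
√(T(J(26), 183) - 152438) = √((262 + 35*(√2*√26)*183) - 152438) = √((262 + 35*(2*√13)*183) - 152438) = √((262 + 12810*√13) - 152438) = √(-152176 + 12810*√13)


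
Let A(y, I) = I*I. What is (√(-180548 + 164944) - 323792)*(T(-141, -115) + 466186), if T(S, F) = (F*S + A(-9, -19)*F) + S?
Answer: -142709705040 + 881490*I*√3901 ≈ -1.4271e+11 + 5.5056e+7*I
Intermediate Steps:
A(y, I) = I²
T(S, F) = S + 361*F + F*S (T(S, F) = (F*S + (-19)²*F) + S = (F*S + 361*F) + S = (361*F + F*S) + S = S + 361*F + F*S)
(√(-180548 + 164944) - 323792)*(T(-141, -115) + 466186) = (√(-180548 + 164944) - 323792)*((-141 + 361*(-115) - 115*(-141)) + 466186) = (√(-15604) - 323792)*((-141 - 41515 + 16215) + 466186) = (2*I*√3901 - 323792)*(-25441 + 466186) = (-323792 + 2*I*√3901)*440745 = -142709705040 + 881490*I*√3901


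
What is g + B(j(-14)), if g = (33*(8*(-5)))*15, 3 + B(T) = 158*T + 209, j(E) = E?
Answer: -21806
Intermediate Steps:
B(T) = 206 + 158*T (B(T) = -3 + (158*T + 209) = -3 + (209 + 158*T) = 206 + 158*T)
g = -19800 (g = (33*(-40))*15 = -1320*15 = -19800)
g + B(j(-14)) = -19800 + (206 + 158*(-14)) = -19800 + (206 - 2212) = -19800 - 2006 = -21806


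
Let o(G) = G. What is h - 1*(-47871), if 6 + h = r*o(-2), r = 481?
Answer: 46903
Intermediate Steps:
h = -968 (h = -6 + 481*(-2) = -6 - 962 = -968)
h - 1*(-47871) = -968 - 1*(-47871) = -968 + 47871 = 46903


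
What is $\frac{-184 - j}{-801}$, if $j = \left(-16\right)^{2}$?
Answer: $\frac{440}{801} \approx 0.54931$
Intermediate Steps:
$j = 256$
$\frac{-184 - j}{-801} = \frac{-184 - 256}{-801} = \left(-184 - 256\right) \left(- \frac{1}{801}\right) = \left(-440\right) \left(- \frac{1}{801}\right) = \frac{440}{801}$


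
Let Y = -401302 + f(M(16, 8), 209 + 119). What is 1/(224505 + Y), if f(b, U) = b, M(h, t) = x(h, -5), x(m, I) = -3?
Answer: -1/176800 ≈ -5.6561e-6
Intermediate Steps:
M(h, t) = -3
Y = -401305 (Y = -401302 - 3 = -401305)
1/(224505 + Y) = 1/(224505 - 401305) = 1/(-176800) = -1/176800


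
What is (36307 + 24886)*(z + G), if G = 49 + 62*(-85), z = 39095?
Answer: 2072851682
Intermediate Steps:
G = -5221 (G = 49 - 5270 = -5221)
(36307 + 24886)*(z + G) = (36307 + 24886)*(39095 - 5221) = 61193*33874 = 2072851682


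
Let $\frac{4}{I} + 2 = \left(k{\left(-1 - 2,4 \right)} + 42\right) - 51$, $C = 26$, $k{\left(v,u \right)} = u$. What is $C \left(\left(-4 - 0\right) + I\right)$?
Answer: $- \frac{832}{7} \approx -118.86$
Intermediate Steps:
$I = - \frac{4}{7}$ ($I = \frac{4}{-2 + \left(\left(4 + 42\right) - 51\right)} = \frac{4}{-2 + \left(46 - 51\right)} = \frac{4}{-2 - 5} = \frac{4}{-7} = 4 \left(- \frac{1}{7}\right) = - \frac{4}{7} \approx -0.57143$)
$C \left(\left(-4 - 0\right) + I\right) = 26 \left(\left(-4 - 0\right) - \frac{4}{7}\right) = 26 \left(\left(-4 + 0\right) - \frac{4}{7}\right) = 26 \left(-4 - \frac{4}{7}\right) = 26 \left(- \frac{32}{7}\right) = - \frac{832}{7}$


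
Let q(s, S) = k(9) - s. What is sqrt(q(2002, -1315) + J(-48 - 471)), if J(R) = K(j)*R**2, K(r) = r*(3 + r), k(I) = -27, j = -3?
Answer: I*sqrt(2029) ≈ 45.044*I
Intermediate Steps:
J(R) = 0 (J(R) = (-3*(3 - 3))*R**2 = (-3*0)*R**2 = 0*R**2 = 0)
q(s, S) = -27 - s
sqrt(q(2002, -1315) + J(-48 - 471)) = sqrt((-27 - 1*2002) + 0) = sqrt((-27 - 2002) + 0) = sqrt(-2029 + 0) = sqrt(-2029) = I*sqrt(2029)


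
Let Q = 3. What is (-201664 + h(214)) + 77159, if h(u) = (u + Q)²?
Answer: -77416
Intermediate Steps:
h(u) = (3 + u)² (h(u) = (u + 3)² = (3 + u)²)
(-201664 + h(214)) + 77159 = (-201664 + (3 + 214)²) + 77159 = (-201664 + 217²) + 77159 = (-201664 + 47089) + 77159 = -154575 + 77159 = -77416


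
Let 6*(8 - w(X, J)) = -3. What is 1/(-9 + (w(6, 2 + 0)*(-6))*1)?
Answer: -1/60 ≈ -0.016667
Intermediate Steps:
w(X, J) = 17/2 (w(X, J) = 8 - ⅙*(-3) = 8 + ½ = 17/2)
1/(-9 + (w(6, 2 + 0)*(-6))*1) = 1/(-9 + ((17/2)*(-6))*1) = 1/(-9 - 51*1) = 1/(-9 - 51) = 1/(-60) = -1/60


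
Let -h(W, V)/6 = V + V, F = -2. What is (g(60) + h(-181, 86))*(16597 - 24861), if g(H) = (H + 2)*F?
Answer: 9553184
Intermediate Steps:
g(H) = -4 - 2*H (g(H) = (H + 2)*(-2) = (2 + H)*(-2) = -4 - 2*H)
h(W, V) = -12*V (h(W, V) = -6*(V + V) = -12*V)
(g(60) + h(-181, 86))*(16597 - 24861) = ((-4 - 2*60) - 12*86)*(16597 - 24861) = ((-4 - 120) - 1032)*(-8264) = (-124 - 1032)*(-8264) = -1156*(-8264) = 9553184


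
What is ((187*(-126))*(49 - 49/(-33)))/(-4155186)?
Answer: 28322/98933 ≈ 0.28627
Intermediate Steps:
((187*(-126))*(49 - 49/(-33)))/(-4155186) = -23562*(49 - 49*(-1)/33)*(-1/4155186) = -23562*(49 - 1*(-49/33))*(-1/4155186) = -23562*(49 + 49/33)*(-1/4155186) = -23562*1666/33*(-1/4155186) = -1189524*(-1/4155186) = 28322/98933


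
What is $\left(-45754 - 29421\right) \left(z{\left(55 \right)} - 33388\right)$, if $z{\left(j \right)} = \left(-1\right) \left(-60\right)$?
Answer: $2505432400$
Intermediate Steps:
$z{\left(j \right)} = 60$
$\left(-45754 - 29421\right) \left(z{\left(55 \right)} - 33388\right) = \left(-45754 - 29421\right) \left(60 - 33388\right) = \left(-75175\right) \left(-33328\right) = 2505432400$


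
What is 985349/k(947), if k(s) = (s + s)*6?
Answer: 985349/11364 ≈ 86.708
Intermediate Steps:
k(s) = 12*s (k(s) = (2*s)*6 = 12*s)
985349/k(947) = 985349/((12*947)) = 985349/11364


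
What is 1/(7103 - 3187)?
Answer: 1/3916 ≈ 0.00025536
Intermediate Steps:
1/(7103 - 3187) = 1/3916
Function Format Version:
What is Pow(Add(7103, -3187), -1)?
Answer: Rational(1, 3916) ≈ 0.00025536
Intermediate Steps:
Pow(Add(7103, -3187), -1) = Pow(3916, -1) = Rational(1, 3916)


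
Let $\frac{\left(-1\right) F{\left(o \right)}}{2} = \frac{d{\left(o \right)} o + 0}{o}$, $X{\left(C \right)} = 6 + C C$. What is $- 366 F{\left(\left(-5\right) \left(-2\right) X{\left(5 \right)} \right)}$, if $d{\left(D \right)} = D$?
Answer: $226920$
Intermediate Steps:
$X{\left(C \right)} = 6 + C^{2}$
$F{\left(o \right)} = - 2 o$ ($F{\left(o \right)} = - 2 \frac{o o + 0}{o} = - 2 \frac{o^{2} + 0}{o} = - 2 \frac{o^{2}}{o} = - 2 o$)
$- 366 F{\left(\left(-5\right) \left(-2\right) X{\left(5 \right)} \right)} = - 366 \left(- 2 \left(-5\right) \left(-2\right) \left(6 + 5^{2}\right)\right) = - 366 \left(- 2 \cdot 10 \left(6 + 25\right)\right) = - 366 \left(- 2 \cdot 10 \cdot 31\right) = - 366 \left(\left(-2\right) 310\right) = \left(-366\right) \left(-620\right) = 226920$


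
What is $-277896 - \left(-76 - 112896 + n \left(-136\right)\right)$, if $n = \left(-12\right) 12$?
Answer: $-184508$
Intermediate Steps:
$n = -144$
$-277896 - \left(-76 - 112896 + n \left(-136\right)\right) = -277896 - \left(-76 - 112896 + 19584\right) = -277896 + \left(112896 - \left(\left(-1 - 75\right) + 19584\right)\right) = -277896 + \left(112896 - \left(-76 + 19584\right)\right) = -277896 + \left(112896 - 19508\right) = -277896 + 93388 = -184508$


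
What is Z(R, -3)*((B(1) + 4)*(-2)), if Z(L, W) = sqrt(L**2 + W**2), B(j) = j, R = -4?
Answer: -50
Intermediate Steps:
Z(R, -3)*((B(1) + 4)*(-2)) = sqrt((-4)**2 + (-3)**2)*((1 + 4)*(-2)) = sqrt(16 + 9)*(5*(-2)) = sqrt(25)*(-10) = 5*(-10) = -50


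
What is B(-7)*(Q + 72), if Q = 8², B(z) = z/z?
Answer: 136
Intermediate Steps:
B(z) = 1
Q = 64
B(-7)*(Q + 72) = 1*(64 + 72) = 1*136 = 136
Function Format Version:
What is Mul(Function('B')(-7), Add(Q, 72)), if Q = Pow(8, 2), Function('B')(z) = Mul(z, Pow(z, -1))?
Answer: 136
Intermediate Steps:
Function('B')(z) = 1
Q = 64
Mul(Function('B')(-7), Add(Q, 72)) = Mul(1, Add(64, 72)) = Mul(1, 136) = 136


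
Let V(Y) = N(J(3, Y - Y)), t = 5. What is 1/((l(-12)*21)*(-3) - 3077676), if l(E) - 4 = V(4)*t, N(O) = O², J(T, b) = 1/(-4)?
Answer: -16/49247163 ≈ -3.2489e-7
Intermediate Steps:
J(T, b) = -¼ (J(T, b) = 1*(-¼) = -¼)
V(Y) = 1/16 (V(Y) = (-¼)² = 1/16)
l(E) = 69/16 (l(E) = 4 + (1/16)*5 = 4 + 5/16 = 69/16)
1/((l(-12)*21)*(-3) - 3077676) = 1/(((69/16)*21)*(-3) - 3077676) = 1/((1449/16)*(-3) - 3077676) = 1/(-4347/16 - 3077676) = 1/(-49247163/16) = -16/49247163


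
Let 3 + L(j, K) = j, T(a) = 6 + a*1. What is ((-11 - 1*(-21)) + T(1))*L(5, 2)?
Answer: 34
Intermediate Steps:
T(a) = 6 + a
L(j, K) = -3 + j
((-11 - 1*(-21)) + T(1))*L(5, 2) = ((-11 - 1*(-21)) + (6 + 1))*(-3 + 5) = ((-11 + 21) + 7)*2 = (10 + 7)*2 = 17*2 = 34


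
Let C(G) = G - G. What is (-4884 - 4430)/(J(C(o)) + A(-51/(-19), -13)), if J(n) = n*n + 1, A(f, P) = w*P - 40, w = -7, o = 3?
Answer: -4657/26 ≈ -179.12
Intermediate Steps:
C(G) = 0
A(f, P) = -40 - 7*P (A(f, P) = -7*P - 40 = -40 - 7*P)
J(n) = 1 + n² (J(n) = n² + 1 = 1 + n²)
(-4884 - 4430)/(J(C(o)) + A(-51/(-19), -13)) = (-4884 - 4430)/((1 + 0²) + (-40 - 7*(-13))) = -9314/((1 + 0) + (-40 + 91)) = -9314/(1 + 51) = -9314/52 = -9314*1/52 = -4657/26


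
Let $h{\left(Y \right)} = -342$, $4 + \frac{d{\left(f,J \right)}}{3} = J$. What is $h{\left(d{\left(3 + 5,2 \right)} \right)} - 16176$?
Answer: $-16518$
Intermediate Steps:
$d{\left(f,J \right)} = -12 + 3 J$
$h{\left(d{\left(3 + 5,2 \right)} \right)} - 16176 = -342 - 16176 = -16518$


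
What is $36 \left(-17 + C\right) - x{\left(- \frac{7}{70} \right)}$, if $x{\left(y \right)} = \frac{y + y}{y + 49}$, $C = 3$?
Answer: $- \frac{246454}{489} \approx -504.0$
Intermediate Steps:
$x{\left(y \right)} = \frac{2 y}{49 + y}$
$36 \left(-17 + C\right) - x{\left(- \frac{7}{70} \right)} = 36 \left(-17 + 3\right) - \frac{2 \left(- \frac{7}{70}\right)}{49 - \frac{7}{70}} = 36 \left(-14\right) - \frac{2 \left(\left(-7\right) \frac{1}{70}\right)}{49 - \frac{1}{10}} = -504 - 2 \left(- \frac{1}{10}\right) \frac{1}{49 - \frac{1}{10}} = -504 - 2 \left(- \frac{1}{10}\right) \frac{1}{\frac{489}{10}} = -504 - 2 \left(- \frac{1}{10}\right) \frac{10}{489} = -504 - - \frac{2}{489} = -504 + \frac{2}{489} = - \frac{246454}{489}$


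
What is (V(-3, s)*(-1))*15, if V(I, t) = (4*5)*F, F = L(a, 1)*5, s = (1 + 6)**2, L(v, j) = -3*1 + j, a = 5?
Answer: 3000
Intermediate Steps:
L(v, j) = -3 + j
s = 49 (s = 7**2 = 49)
F = -10 (F = (-3 + 1)*5 = -2*5 = -10)
V(I, t) = -200 (V(I, t) = (4*5)*(-10) = 20*(-10) = -200)
(V(-3, s)*(-1))*15 = -200*(-1)*15 = 200*15 = 3000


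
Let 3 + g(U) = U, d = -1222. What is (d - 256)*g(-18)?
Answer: 31038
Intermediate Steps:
g(U) = -3 + U
(d - 256)*g(-18) = (-1222 - 256)*(-3 - 18) = -1478*(-21) = 31038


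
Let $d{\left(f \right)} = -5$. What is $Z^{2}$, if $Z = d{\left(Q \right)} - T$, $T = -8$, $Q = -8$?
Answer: $9$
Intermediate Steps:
$Z = 3$ ($Z = -5 - -8 = -5 + 8 = 3$)
$Z^{2} = 3^{2} = 9$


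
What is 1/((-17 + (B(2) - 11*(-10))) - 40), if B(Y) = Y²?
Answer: 1/57 ≈ 0.017544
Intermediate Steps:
1/((-17 + (B(2) - 11*(-10))) - 40) = 1/((-17 + (2² - 11*(-10))) - 40) = 1/((-17 + (4 + 110)) - 40) = 1/((-17 + 114) - 40) = 1/(97 - 40) = 1/57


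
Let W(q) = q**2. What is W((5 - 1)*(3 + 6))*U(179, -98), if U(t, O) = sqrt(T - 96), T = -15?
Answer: 1296*I*sqrt(111) ≈ 13654.0*I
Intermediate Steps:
U(t, O) = I*sqrt(111) (U(t, O) = sqrt(-15 - 96) = sqrt(-111) = I*sqrt(111))
W((5 - 1)*(3 + 6))*U(179, -98) = ((5 - 1)*(3 + 6))**2*(I*sqrt(111)) = (4*9)**2*(I*sqrt(111)) = 36**2*(I*sqrt(111)) = 1296*(I*sqrt(111)) = 1296*I*sqrt(111)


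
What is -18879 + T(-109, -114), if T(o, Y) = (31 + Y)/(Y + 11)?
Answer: -1944454/103 ≈ -18878.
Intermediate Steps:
T(o, Y) = (31 + Y)/(11 + Y)
-18879 + T(-109, -114) = -18879 + (31 - 114)/(11 - 114) = -18879 - 83/(-103) = -18879 - 1/103*(-83) = -18879 + 83/103 = -1944454/103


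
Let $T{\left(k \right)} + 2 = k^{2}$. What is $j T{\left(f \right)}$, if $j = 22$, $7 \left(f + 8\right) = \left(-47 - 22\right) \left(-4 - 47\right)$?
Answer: $\frac{263829962}{49} \approx 5.3843 \cdot 10^{6}$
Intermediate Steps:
$f = \frac{3463}{7}$ ($f = -8 + \frac{\left(-47 - 22\right) \left(-4 - 47\right)}{7} = -8 + \frac{\left(-69\right) \left(-51\right)}{7} = -8 + \frac{1}{7} \cdot 3519 = -8 + \frac{3519}{7} = \frac{3463}{7} \approx 494.71$)
$T{\left(k \right)} = -2 + k^{2}$
$j T{\left(f \right)} = 22 \left(-2 + \left(\frac{3463}{7}\right)^{2}\right) = 22 \left(-2 + \frac{11992369}{49}\right) = 22 \cdot \frac{11992271}{49} = \frac{263829962}{49}$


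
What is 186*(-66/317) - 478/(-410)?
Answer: -2440817/64985 ≈ -37.560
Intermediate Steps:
186*(-66/317) - 478/(-410) = 186*(-66*1/317) - 478*(-1/410) = 186*(-66/317) + 239/205 = -12276/317 + 239/205 = -2440817/64985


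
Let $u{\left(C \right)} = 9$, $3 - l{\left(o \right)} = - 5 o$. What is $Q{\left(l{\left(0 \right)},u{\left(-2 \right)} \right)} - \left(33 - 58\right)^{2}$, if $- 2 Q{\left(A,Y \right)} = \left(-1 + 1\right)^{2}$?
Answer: $-625$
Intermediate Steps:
$l{\left(o \right)} = 3 + 5 o$ ($l{\left(o \right)} = 3 - - 5 o = 3 + 5 o$)
$Q{\left(A,Y \right)} = 0$ ($Q{\left(A,Y \right)} = - \frac{\left(-1 + 1\right)^{2}}{2} = - \frac{0^{2}}{2} = \left(- \frac{1}{2}\right) 0 = 0$)
$Q{\left(l{\left(0 \right)},u{\left(-2 \right)} \right)} - \left(33 - 58\right)^{2} = 0 - \left(33 - 58\right)^{2} = 0 - \left(-25\right)^{2} = 0 - 625 = -625$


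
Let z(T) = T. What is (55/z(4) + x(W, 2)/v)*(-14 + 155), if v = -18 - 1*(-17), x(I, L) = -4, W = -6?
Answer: 10011/4 ≈ 2502.8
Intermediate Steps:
v = -1 (v = -18 + 17 = -1)
(55/z(4) + x(W, 2)/v)*(-14 + 155) = (55/4 - 4/(-1))*(-14 + 155) = (55*(¼) - 4*(-1))*141 = (55/4 + 4)*141 = (71/4)*141 = 10011/4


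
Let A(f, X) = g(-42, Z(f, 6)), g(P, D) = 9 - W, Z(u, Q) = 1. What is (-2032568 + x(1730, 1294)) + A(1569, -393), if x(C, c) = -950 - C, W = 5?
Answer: -2035244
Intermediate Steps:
g(P, D) = 4 (g(P, D) = 9 - 1*5 = 9 - 5 = 4)
A(f, X) = 4
(-2032568 + x(1730, 1294)) + A(1569, -393) = (-2032568 + (-950 - 1*1730)) + 4 = (-2032568 + (-950 - 1730)) + 4 = (-2032568 - 2680) + 4 = -2035248 + 4 = -2035244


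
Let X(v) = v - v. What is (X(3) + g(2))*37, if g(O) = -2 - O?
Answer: -148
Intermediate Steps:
X(v) = 0
(X(3) + g(2))*37 = (0 + (-2 - 1*2))*37 = (0 + (-2 - 2))*37 = (0 - 4)*37 = -4*37 = -148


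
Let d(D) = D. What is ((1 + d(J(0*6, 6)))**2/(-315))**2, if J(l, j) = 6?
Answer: 49/2025 ≈ 0.024198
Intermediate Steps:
((1 + d(J(0*6, 6)))**2/(-315))**2 = ((1 + 6)**2/(-315))**2 = (7**2*(-1/315))**2 = (49*(-1/315))**2 = (-7/45)**2 = 49/2025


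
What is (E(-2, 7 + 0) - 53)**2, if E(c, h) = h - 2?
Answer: 2304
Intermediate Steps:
E(c, h) = -2 + h
(E(-2, 7 + 0) - 53)**2 = ((-2 + (7 + 0)) - 53)**2 = ((-2 + 7) - 53)**2 = (5 - 53)**2 = (-48)**2 = 2304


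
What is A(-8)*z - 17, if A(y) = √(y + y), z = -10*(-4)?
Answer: -17 + 160*I ≈ -17.0 + 160.0*I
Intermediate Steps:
z = 40
A(y) = √2*√y (A(y) = √(2*y) = √2*√y)
A(-8)*z - 17 = (√2*√(-8))*40 - 17 = (√2*(2*I*√2))*40 - 17 = (4*I)*40 - 17 = 160*I - 17 = -17 + 160*I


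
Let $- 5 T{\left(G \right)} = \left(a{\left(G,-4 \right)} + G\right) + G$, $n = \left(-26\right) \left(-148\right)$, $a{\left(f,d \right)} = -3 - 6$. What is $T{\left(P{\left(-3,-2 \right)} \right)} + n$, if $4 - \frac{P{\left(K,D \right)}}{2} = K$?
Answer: $\frac{19221}{5} \approx 3844.2$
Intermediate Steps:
$P{\left(K,D \right)} = 8 - 2 K$
$a{\left(f,d \right)} = -9$ ($a{\left(f,d \right)} = -3 - 6 = -9$)
$n = 3848$
$T{\left(G \right)} = \frac{9}{5} - \frac{2 G}{5}$ ($T{\left(G \right)} = - \frac{\left(-9 + G\right) + G}{5} = - \frac{-9 + 2 G}{5} = \frac{9}{5} - \frac{2 G}{5}$)
$T{\left(P{\left(-3,-2 \right)} \right)} + n = \left(\frac{9}{5} - \frac{2 \left(8 - -6\right)}{5}\right) + 3848 = \left(\frac{9}{5} - \frac{2 \left(8 + 6\right)}{5}\right) + 3848 = \left(\frac{9}{5} - \frac{28}{5}\right) + 3848 = - \frac{19}{5} + 3848 = \frac{19221}{5}$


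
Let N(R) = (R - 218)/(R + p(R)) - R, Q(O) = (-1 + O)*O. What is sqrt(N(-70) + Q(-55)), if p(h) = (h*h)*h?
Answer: 3*sqrt(60937824990)/13195 ≈ 56.125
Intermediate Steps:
Q(O) = O*(-1 + O)
p(h) = h**3 (p(h) = h**2*h = h**3)
N(R) = -R + (-218 + R)/(R + R**3) (N(R) = (R - 218)/(R + R**3) - R = (-218 + R)/(R + R**3) - R = -R + (-218 + R)/(R + R**3))
sqrt(N(-70) + Q(-55)) = sqrt((-218 - 70 - 1*(-70)**2 - 1*(-70)**4)/(-70 + (-70)**3) - 55*(-1 - 55)) = sqrt((-218 - 70 - 1*4900 - 1*24010000)/(-70 - 343000) - 55*(-56)) = sqrt((-218 - 70 - 4900 - 24010000)/(-343070) + 3080) = sqrt(-1/343070*(-24015188) + 3080) = sqrt(12007594/171535 + 3080) = sqrt(540335394/171535) = 3*sqrt(60937824990)/13195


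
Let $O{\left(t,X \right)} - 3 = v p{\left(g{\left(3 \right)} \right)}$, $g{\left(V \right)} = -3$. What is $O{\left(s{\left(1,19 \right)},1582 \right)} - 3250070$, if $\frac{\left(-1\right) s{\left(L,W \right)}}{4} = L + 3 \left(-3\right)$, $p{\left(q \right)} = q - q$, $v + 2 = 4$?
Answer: $-3250067$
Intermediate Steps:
$v = 2$ ($v = -2 + 4 = 2$)
$p{\left(q \right)} = 0$
$s{\left(L,W \right)} = 36 - 4 L$ ($s{\left(L,W \right)} = - 4 \left(L + 3 \left(-3\right)\right) = - 4 \left(L - 9\right) = - 4 \left(-9 + L\right) = 36 - 4 L$)
$O{\left(t,X \right)} = 3$ ($O{\left(t,X \right)} = 3 + 2 \cdot 0 = 3 + 0 = 3$)
$O{\left(s{\left(1,19 \right)},1582 \right)} - 3250070 = 3 - 3250070 = -3250067$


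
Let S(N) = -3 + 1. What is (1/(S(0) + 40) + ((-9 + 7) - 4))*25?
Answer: -5675/38 ≈ -149.34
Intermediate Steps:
S(N) = -2
(1/(S(0) + 40) + ((-9 + 7) - 4))*25 = (1/(-2 + 40) + ((-9 + 7) - 4))*25 = (1/38 + (-2 - 4))*25 = (1/38 - 6)*25 = -227/38*25 = -5675/38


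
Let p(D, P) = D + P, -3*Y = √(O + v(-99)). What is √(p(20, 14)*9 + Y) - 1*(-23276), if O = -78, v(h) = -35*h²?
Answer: 23276 + √(2754 - 3*I*√343113)/3 ≈ 23294.0 - 5.3379*I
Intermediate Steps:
Y = -I*√343113/3 (Y = -√(-78 - 35*(-99)²)/3 = -√(-78 - 35*9801)/3 = -√(-78 - 343035)/3 = -I*√343113/3 ≈ -195.25*I)
√(p(20, 14)*9 + Y) - 1*(-23276) = √((20 + 14)*9 - I*√343113/3) - 1*(-23276) = √(34*9 - I*√343113/3) + 23276 = √(306 - I*√343113/3) + 23276 = 23276 + √(306 - I*√343113/3)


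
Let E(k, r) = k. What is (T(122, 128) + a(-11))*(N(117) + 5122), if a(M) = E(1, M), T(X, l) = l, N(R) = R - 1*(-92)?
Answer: 687699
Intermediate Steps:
N(R) = 92 + R (N(R) = R + 92 = 92 + R)
a(M) = 1
(T(122, 128) + a(-11))*(N(117) + 5122) = (128 + 1)*((92 + 117) + 5122) = 129*(209 + 5122) = 129*5331 = 687699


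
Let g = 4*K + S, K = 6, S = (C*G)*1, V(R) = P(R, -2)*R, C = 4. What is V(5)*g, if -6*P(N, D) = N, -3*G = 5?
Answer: -650/9 ≈ -72.222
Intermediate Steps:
G = -5/3 (G = -1/3*5 = -5/3 ≈ -1.6667)
P(N, D) = -N/6
V(R) = -R**2/6 (V(R) = (-R/6)*R = -R**2/6)
S = -20/3 (S = (4*(-5/3))*1 = -20/3*1 = -20/3 ≈ -6.6667)
g = 52/3 (g = 4*6 - 20/3 = 24 - 20/3 = 52/3 ≈ 17.333)
V(5)*g = -1/6*5**2*(52/3) = -1/6*25*(52/3) = -25/6*52/3 = -650/9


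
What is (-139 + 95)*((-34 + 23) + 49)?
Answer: -1672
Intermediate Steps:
(-139 + 95)*((-34 + 23) + 49) = -44*(-11 + 49) = -44*38 = -1672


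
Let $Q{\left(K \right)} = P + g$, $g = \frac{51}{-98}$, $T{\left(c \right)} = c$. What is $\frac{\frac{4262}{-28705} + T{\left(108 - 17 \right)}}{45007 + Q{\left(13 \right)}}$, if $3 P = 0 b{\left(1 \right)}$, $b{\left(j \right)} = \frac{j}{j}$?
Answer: $\frac{255573514}{126607277675} \approx 0.0020186$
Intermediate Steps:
$g = - \frac{51}{98}$ ($g = 51 \left(- \frac{1}{98}\right) = - \frac{51}{98} \approx -0.52041$)
$b{\left(j \right)} = 1$
$P = 0$ ($P = \frac{0 \cdot 1}{3} = \frac{1}{3} \cdot 0 = 0$)
$Q{\left(K \right)} = - \frac{51}{98}$ ($Q{\left(K \right)} = 0 - \frac{51}{98} = - \frac{51}{98}$)
$\frac{\frac{4262}{-28705} + T{\left(108 - 17 \right)}}{45007 + Q{\left(13 \right)}} = \frac{\frac{4262}{-28705} + \left(108 - 17\right)}{45007 - \frac{51}{98}} = \frac{4262 \left(- \frac{1}{28705}\right) + \left(108 - 17\right)}{\frac{4410635}{98}} = \left(- \frac{4262}{28705} + 91\right) \frac{98}{4410635} = \frac{2607893}{28705} \cdot \frac{98}{4410635} = \frac{255573514}{126607277675}$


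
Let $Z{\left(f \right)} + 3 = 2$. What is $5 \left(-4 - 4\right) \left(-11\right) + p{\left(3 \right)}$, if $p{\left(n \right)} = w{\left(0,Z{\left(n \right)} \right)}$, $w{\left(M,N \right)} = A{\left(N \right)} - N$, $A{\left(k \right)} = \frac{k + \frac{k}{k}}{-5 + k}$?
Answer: $441$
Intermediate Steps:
$A{\left(k \right)} = \frac{1 + k}{-5 + k}$ ($A{\left(k \right)} = \frac{k + 1}{-5 + k} = \frac{1 + k}{-5 + k}$)
$Z{\left(f \right)} = -1$ ($Z{\left(f \right)} = -3 + 2 = -1$)
$w{\left(M,N \right)} = - N + \frac{1 + N}{-5 + N}$ ($w{\left(M,N \right)} = \frac{1 + N}{-5 + N} - N = - N + \frac{1 + N}{-5 + N}$)
$p{\left(n \right)} = 1$ ($p{\left(n \right)} = \frac{1 - 1 - - (-5 - 1)}{-5 - 1} = \frac{1 - 1 - \left(-1\right) \left(-6\right)}{-6} = - \frac{1 - 1 - 6}{6} = \left(- \frac{1}{6}\right) \left(-6\right) = 1$)
$5 \left(-4 - 4\right) \left(-11\right) + p{\left(3 \right)} = 5 \left(-4 - 4\right) \left(-11\right) + 1 = 5 \left(-8\right) \left(-11\right) + 1 = \left(-40\right) \left(-11\right) + 1 = 440 + 1 = 441$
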